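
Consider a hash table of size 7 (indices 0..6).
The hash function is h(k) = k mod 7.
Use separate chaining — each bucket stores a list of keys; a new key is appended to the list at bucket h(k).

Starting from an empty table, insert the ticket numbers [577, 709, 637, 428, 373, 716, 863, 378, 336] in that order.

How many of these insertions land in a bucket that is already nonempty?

5

Insert 577: h=3, bucket 3 empty -> new chain.
Insert 709: h=2, bucket 2 empty -> new chain.
Insert 637: h=0, bucket 0 empty -> new chain.
Insert 428: h=1, bucket 1 empty -> new chain.
Insert 373: h=2, bucket 2 nonempty -> append to chain.
Insert 716: h=2, bucket 2 nonempty -> append to chain.
Insert 863: h=2, bucket 2 nonempty -> append to chain.
Insert 378: h=0, bucket 0 nonempty -> append to chain.
Insert 336: h=0, bucket 0 nonempty -> append to chain.
Final buckets:
0: 637 -> 378 -> 336
1: 428
2: 709 -> 373 -> 716 -> 863
3: 577
4: _
5: _
6: _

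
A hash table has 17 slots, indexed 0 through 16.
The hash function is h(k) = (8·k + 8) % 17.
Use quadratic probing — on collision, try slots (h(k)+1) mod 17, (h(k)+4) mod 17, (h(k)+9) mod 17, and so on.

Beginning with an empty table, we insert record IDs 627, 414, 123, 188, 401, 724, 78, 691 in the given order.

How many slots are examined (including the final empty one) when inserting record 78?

3

Insert 627: h=9, slot 9 empty → index 9.
Insert 414: h=5, slot 5 empty → index 5.
Insert 123: h=6, slot 6 empty → index 6.
Insert 188: h=16, slot 16 empty → index 16.
Insert 401: h=3, slot 3 empty → index 3.
Insert 724: h=3, slot 3 occupied → index 4.
Insert 78: h=3, slots 3,4 occupied → index 7.
Insert 691: h=11, slot 11 empty → index 11.
Table: [∅, ∅, ∅, 401, 724, 414, 123, 78, ∅, 627, ∅, 691, ∅, ∅, ∅, ∅, 188]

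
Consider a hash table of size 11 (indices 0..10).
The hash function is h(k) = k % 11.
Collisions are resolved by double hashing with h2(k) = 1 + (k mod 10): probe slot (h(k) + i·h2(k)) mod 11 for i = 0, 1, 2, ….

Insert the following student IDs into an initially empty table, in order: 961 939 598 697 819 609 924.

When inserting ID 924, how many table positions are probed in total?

3

961 hashes to 4; slot 4 is free → place at 4.
939 hashes to 4, h2=10; 4 taken → place at 3.
598 hashes to 4, h2=9; 4 taken → place at 2.
697 hashes to 4, h2=8; 4 taken → place at 1.
819 hashes to 5; slot 5 is free → place at 5.
609 hashes to 4, h2=10; 4,3,2,1 taken → place at 0.
924 hashes to 0, h2=5; 0,5 taken → place at 10.
Table: [609, 697, 598, 939, 961, 819, _, _, _, _, 924]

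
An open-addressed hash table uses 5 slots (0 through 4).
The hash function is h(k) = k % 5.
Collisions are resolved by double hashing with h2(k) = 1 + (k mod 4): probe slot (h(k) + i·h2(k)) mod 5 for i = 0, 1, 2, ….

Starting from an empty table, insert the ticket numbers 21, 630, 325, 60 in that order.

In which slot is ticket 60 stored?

Insert 21: h=1, slot 1 empty → index 1.
Insert 630: h=0, slot 0 empty → index 0.
Insert 325: h=0, h2=2, slot 0 occupied → index 2.
Insert 60: h=0, h2=1, slots 0,1,2 occupied → index 3.
Table: [630, 21, 325, 60, ∅]

3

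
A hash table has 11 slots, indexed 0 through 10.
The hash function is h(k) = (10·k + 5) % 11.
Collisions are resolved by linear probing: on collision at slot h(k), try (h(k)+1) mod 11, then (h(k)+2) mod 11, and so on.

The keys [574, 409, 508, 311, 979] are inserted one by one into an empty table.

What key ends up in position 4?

409

574 hashes to 3; slot 3 is free => place at 3.
409 hashes to 3; 3 taken => place at 4.
508 hashes to 3; 3,4 taken => place at 5.
311 hashes to 2; slot 2 is free => place at 2.
979 hashes to 5; 5 taken => place at 6.
Table: [., ., 311, 574, 409, 508, 979, ., ., ., .]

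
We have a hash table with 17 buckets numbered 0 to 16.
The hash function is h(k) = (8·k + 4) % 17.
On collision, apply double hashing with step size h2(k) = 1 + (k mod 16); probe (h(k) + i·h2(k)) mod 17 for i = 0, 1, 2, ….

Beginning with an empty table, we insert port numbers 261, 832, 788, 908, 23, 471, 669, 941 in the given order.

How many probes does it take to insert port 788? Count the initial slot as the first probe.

2

261: h=1 => slot 1
832: h=13 => slot 13
788: h=1, h2=5, probe 1,6 => slot 6
908: h=9 => slot 9
23: h=1, h2=8, probe 1,9,0 => slot 0
471: h=15 => slot 15
669: h=1, h2=14, probe 1,15,12 => slot 12
941: h=1, h2=14, probe 1,15,12,9,6,3 => slot 3
Table: [23, 261, ∅, 941, ∅, ∅, 788, ∅, ∅, 908, ∅, ∅, 669, 832, ∅, 471, ∅]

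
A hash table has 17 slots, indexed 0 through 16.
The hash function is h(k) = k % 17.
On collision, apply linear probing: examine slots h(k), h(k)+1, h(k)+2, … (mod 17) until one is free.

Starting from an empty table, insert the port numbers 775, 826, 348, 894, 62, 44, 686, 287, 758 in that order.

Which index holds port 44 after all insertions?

775: h=10 => slot 10
826: h=10, probe 10,11 => slot 11
348: h=8 => slot 8
894: h=10, probe 10,11,12 => slot 12
62: h=11, probe 11,12,13 => slot 13
44: h=10, probe 10,11,12,13,14 => slot 14
686: h=6 => slot 6
287: h=15 => slot 15
758: h=10, probe 10,11,12,13,14,15,16 => slot 16
Table: [—, —, —, —, —, —, 686, —, 348, —, 775, 826, 894, 62, 44, 287, 758]

14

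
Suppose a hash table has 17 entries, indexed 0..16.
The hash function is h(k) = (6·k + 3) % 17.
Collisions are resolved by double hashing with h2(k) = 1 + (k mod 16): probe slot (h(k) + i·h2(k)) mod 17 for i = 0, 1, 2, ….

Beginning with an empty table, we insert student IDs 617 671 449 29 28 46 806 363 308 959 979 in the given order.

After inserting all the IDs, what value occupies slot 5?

Insert 617: h=16, slot 16 empty -> index 16.
Insert 671: h=0, slot 0 empty -> index 0.
Insert 449: h=11, slot 11 empty -> index 11.
Insert 29: h=7, slot 7 empty -> index 7.
Insert 28: h=1, slot 1 empty -> index 1.
Insert 46: h=7, h2=15, slot 7 occupied -> index 5.
Insert 806: h=11, h2=7, slots 11,1 occupied -> index 8.
Insert 363: h=5, h2=12, slots 5,0 occupied -> index 12.
Insert 308: h=15, slot 15 empty -> index 15.
Insert 959: h=11, h2=16, slot 11 occupied -> index 10.
Insert 979: h=12, h2=4, slots 12,16 occupied -> index 3.
Table: [671, 28, ., 979, ., 46, ., 29, 806, ., 959, 449, 363, ., ., 308, 617]

46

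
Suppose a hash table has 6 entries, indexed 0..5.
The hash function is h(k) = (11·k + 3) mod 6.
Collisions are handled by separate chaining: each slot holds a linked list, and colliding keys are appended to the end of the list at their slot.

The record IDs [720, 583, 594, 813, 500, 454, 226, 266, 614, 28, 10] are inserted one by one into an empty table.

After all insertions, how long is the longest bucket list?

Insert 720: h=3, bucket 3 empty → new chain.
Insert 583: h=2, bucket 2 empty → new chain.
Insert 594: h=3, bucket 3 nonempty → append to chain.
Insert 813: h=0, bucket 0 empty → new chain.
Insert 500: h=1, bucket 1 empty → new chain.
Insert 454: h=5, bucket 5 empty → new chain.
Insert 226: h=5, bucket 5 nonempty → append to chain.
Insert 266: h=1, bucket 1 nonempty → append to chain.
Insert 614: h=1, bucket 1 nonempty → append to chain.
Insert 28: h=5, bucket 5 nonempty → append to chain.
Insert 10: h=5, bucket 5 nonempty → append to chain.
Final buckets:
0: 813
1: 500 -> 266 -> 614
2: 583
3: 720 -> 594
4: -
5: 454 -> 226 -> 28 -> 10

4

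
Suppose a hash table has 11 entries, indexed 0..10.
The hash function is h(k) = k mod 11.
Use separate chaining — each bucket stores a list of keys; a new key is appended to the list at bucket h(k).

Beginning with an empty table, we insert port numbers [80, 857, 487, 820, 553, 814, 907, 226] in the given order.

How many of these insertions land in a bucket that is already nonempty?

3

80 -> bucket 3
857 -> bucket 10
487 -> bucket 3 (collision)
820 -> bucket 6
553 -> bucket 3 (collision)
814 -> bucket 0
907 -> bucket 5
226 -> bucket 6 (collision)
Final buckets:
0: 814
1: -
2: -
3: 80 -> 487 -> 553
4: -
5: 907
6: 820 -> 226
7: -
8: -
9: -
10: 857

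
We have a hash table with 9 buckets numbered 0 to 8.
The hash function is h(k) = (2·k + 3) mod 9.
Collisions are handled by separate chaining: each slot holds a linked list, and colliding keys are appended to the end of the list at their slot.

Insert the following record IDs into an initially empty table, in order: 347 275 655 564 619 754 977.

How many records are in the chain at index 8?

3

Insert 347: h=4, bucket 4 empty -> new chain.
Insert 275: h=4, bucket 4 nonempty -> append to chain.
Insert 655: h=8, bucket 8 empty -> new chain.
Insert 564: h=6, bucket 6 empty -> new chain.
Insert 619: h=8, bucket 8 nonempty -> append to chain.
Insert 754: h=8, bucket 8 nonempty -> append to chain.
Insert 977: h=4, bucket 4 nonempty -> append to chain.
Final buckets:
0: _
1: _
2: _
3: _
4: 347 -> 275 -> 977
5: _
6: 564
7: _
8: 655 -> 619 -> 754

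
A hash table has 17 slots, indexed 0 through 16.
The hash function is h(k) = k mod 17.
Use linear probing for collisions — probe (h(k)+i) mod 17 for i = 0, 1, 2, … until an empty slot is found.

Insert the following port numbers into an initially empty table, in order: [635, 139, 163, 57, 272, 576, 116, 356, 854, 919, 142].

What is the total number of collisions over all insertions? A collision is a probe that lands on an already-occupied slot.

635: h=6 → slot 6
139: h=3 → slot 3
163: h=10 → slot 10
57: h=6, probe 6,7 → slot 7
272: h=0 → slot 0
576: h=15 → slot 15
116: h=14 → slot 14
356: h=16 → slot 16
854: h=4 → slot 4
919: h=1 → slot 1
142: h=6, probe 6,7,8 → slot 8
Table: [272, 919, —, 139, 854, —, 635, 57, 142, —, 163, —, —, —, 116, 576, 356]

3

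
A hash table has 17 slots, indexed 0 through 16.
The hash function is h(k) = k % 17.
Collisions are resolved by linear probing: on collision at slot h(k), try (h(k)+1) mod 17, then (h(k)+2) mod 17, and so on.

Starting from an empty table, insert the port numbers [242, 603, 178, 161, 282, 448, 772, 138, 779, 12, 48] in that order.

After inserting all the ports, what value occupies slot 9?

242 hashes to 4; slot 4 is free → place at 4.
603 hashes to 8; slot 8 is free → place at 8.
178 hashes to 8; 8 taken → place at 9.
161 hashes to 8; 8,9 taken → place at 10.
282 hashes to 10; 10 taken → place at 11.
448 hashes to 6; slot 6 is free → place at 6.
772 hashes to 7; slot 7 is free → place at 7.
138 hashes to 2; slot 2 is free → place at 2.
779 hashes to 14; slot 14 is free → place at 14.
12 hashes to 12; slot 12 is free → place at 12.
48 hashes to 14; 14 taken → place at 15.
Table: [—, —, 138, —, 242, —, 448, 772, 603, 178, 161, 282, 12, —, 779, 48, —]

178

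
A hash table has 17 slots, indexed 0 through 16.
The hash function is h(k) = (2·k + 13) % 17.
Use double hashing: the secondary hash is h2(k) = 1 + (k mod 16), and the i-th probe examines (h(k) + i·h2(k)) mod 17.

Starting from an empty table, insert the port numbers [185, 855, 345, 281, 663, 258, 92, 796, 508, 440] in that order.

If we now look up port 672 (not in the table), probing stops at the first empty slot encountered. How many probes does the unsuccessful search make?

Insert 185: h=9, slot 9 empty => index 9.
Insert 855: h=6, slot 6 empty => index 6.
Insert 345: h=6, h2=10, slot 6 occupied => index 16.
Insert 281: h=14, slot 14 empty => index 14.
Insert 663: h=13, slot 13 empty => index 13.
Insert 258: h=2, slot 2 empty => index 2.
Insert 92: h=10, slot 10 empty => index 10.
Insert 796: h=7, slot 7 empty => index 7.
Insert 508: h=9, h2=13, slot 9 occupied => index 5.
Insert 440: h=9, h2=9, slot 9 occupied => index 1.
Table: [., 440, 258, ., ., 508, 855, 796, ., 185, 92, ., ., 663, 281, ., 345]
Lookup 672: h=14, h2=1, probe 14,15 → slot 15 empty, not found.

2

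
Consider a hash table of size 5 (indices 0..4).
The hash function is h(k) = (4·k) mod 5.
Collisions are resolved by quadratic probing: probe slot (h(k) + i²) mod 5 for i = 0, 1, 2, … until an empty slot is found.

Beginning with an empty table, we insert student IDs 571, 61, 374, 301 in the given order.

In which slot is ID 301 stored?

571 hashes to 4; slot 4 is free → place at 4.
61 hashes to 4; 4 taken → place at 0.
374 hashes to 1; slot 1 is free → place at 1.
301 hashes to 4; 4,0 taken → place at 3.
Table: [61, 374, -, 301, 571]

3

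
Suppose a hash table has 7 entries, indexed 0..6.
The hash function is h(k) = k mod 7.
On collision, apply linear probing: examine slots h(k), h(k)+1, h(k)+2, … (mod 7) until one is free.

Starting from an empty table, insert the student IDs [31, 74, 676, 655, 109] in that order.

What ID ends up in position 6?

31: h=3 -> slot 3
74: h=4 -> slot 4
676: h=4, probe 4,5 -> slot 5
655: h=4, probe 4,5,6 -> slot 6
109: h=4, probe 4,5,6,0 -> slot 0
Table: [109, —, —, 31, 74, 676, 655]

655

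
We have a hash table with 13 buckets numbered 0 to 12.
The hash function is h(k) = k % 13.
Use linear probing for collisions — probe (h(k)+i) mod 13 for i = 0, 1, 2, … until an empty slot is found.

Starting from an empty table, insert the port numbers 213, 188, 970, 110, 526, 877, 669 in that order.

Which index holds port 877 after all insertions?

Insert 213: h=5, slot 5 empty => index 5.
Insert 188: h=6, slot 6 empty => index 6.
Insert 970: h=8, slot 8 empty => index 8.
Insert 110: h=6, slot 6 occupied => index 7.
Insert 526: h=6, slots 6,7,8 occupied => index 9.
Insert 877: h=6, slots 6,7,8,9 occupied => index 10.
Insert 669: h=6, slots 6,7,8,9,10 occupied => index 11.
Table: [., ., ., ., ., 213, 188, 110, 970, 526, 877, 669, .]

10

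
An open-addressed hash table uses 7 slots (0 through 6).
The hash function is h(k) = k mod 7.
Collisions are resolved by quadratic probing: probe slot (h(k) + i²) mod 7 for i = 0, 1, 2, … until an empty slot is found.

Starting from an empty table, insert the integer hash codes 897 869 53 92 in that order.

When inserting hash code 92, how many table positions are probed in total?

897 hashes to 1; slot 1 is free -> place at 1.
869 hashes to 1; 1 taken -> place at 2.
53 hashes to 4; slot 4 is free -> place at 4.
92 hashes to 1; 1,2 taken -> place at 5.
Table: [—, 897, 869, —, 53, 92, —]

3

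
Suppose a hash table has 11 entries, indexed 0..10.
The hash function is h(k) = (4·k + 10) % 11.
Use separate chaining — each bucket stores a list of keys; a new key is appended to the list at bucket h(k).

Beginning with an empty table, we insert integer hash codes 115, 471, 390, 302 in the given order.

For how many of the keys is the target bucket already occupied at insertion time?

2

Insert 115: h=8, bucket 8 empty -> new chain.
Insert 471: h=2, bucket 2 empty -> new chain.
Insert 390: h=8, bucket 8 nonempty -> append to chain.
Insert 302: h=8, bucket 8 nonempty -> append to chain.
Final buckets:
0: _
1: _
2: 471
3: _
4: _
5: _
6: _
7: _
8: 115 -> 390 -> 302
9: _
10: _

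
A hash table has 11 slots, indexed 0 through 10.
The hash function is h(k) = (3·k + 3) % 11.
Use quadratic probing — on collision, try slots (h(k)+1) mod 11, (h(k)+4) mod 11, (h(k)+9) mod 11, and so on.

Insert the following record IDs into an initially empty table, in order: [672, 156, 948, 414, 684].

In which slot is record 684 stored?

Insert 672: h=6, slot 6 empty -> index 6.
Insert 156: h=9, slot 9 empty -> index 9.
Insert 948: h=9, slot 9 occupied -> index 10.
Insert 414: h=2, slot 2 empty -> index 2.
Insert 684: h=9, slots 9,10,2 occupied -> index 7.
Table: [-, -, 414, -, -, -, 672, 684, -, 156, 948]

7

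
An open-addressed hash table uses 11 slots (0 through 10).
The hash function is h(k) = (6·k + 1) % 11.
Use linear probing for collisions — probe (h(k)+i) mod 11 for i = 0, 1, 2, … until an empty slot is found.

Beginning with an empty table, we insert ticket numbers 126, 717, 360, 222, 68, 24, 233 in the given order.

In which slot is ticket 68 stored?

4

Insert 126: h=9, slot 9 empty => index 9.
Insert 717: h=2, slot 2 empty => index 2.
Insert 360: h=5, slot 5 empty => index 5.
Insert 222: h=2, slot 2 occupied => index 3.
Insert 68: h=2, slots 2,3 occupied => index 4.
Insert 24: h=2, slots 2,3,4,5 occupied => index 6.
Insert 233: h=2, slots 2,3,4,5,6 occupied => index 7.
Table: [—, —, 717, 222, 68, 360, 24, 233, —, 126, —]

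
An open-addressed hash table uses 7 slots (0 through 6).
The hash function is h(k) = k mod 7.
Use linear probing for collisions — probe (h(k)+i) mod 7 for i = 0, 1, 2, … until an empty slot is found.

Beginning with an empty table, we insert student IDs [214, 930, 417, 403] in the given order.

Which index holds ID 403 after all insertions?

214: h=4 → slot 4
930: h=6 → slot 6
417: h=4, probe 4,5 → slot 5
403: h=4, probe 4,5,6,0 → slot 0
Table: [403, _, _, _, 214, 417, 930]

0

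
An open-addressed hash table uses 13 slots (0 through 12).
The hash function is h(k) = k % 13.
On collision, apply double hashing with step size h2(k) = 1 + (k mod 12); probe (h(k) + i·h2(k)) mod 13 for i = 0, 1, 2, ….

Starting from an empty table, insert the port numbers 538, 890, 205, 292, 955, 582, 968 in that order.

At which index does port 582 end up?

538 hashes to 5; slot 5 is free → place at 5.
890 hashes to 6; slot 6 is free → place at 6.
205 hashes to 10; slot 10 is free → place at 10.
292 hashes to 6, h2=5; 6 taken → place at 11.
955 hashes to 6, h2=8; 6 taken → place at 1.
582 hashes to 10, h2=7; 10 taken → place at 4.
968 hashes to 6, h2=9; 6 taken → place at 2.
Table: [—, 955, 968, —, 582, 538, 890, —, —, —, 205, 292, —]

4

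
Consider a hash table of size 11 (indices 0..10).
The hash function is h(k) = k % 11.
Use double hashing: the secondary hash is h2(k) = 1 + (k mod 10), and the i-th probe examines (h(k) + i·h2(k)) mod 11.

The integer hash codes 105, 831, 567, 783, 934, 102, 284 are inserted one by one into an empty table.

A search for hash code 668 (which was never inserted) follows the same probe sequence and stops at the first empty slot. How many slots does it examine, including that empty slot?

3

Insert 105: h=6, slot 6 empty => index 6.
Insert 831: h=6, h2=2, slot 6 occupied => index 8.
Insert 567: h=6, h2=8, slot 6 occupied => index 3.
Insert 783: h=2, slot 2 empty => index 2.
Insert 934: h=10, slot 10 empty => index 10.
Insert 102: h=3, h2=3, slots 3,6 occupied => index 9.
Insert 284: h=9, h2=5, slots 9,3,8,2 occupied => index 7.
Table: [—, —, 783, 567, —, —, 105, 284, 831, 102, 934]
Lookup 668: h=8, h2=9, probe 8,6,4 → slot 4 empty, not found.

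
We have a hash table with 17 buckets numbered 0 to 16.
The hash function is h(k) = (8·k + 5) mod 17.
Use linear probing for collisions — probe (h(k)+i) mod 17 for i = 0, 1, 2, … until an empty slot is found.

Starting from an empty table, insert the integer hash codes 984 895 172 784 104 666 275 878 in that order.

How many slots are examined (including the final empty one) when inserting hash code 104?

4

984 hashes to 6; slot 6 is free → place at 6.
895 hashes to 8; slot 8 is free → place at 8.
172 hashes to 4; slot 4 is free → place at 4.
784 hashes to 4; 4 taken → place at 5.
104 hashes to 4; 4,5,6 taken → place at 7.
666 hashes to 12; slot 12 is free → place at 12.
275 hashes to 12; 12 taken → place at 13.
878 hashes to 8; 8 taken → place at 9.
Table: [_, _, _, _, 172, 784, 984, 104, 895, 878, _, _, 666, 275, _, _, _]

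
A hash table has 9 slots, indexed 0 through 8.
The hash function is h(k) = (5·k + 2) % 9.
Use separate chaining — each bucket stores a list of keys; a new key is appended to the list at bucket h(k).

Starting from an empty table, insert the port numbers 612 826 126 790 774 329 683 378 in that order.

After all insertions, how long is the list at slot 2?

4

612 → bucket 2
826 → bucket 1
126 → bucket 2 (collision)
790 → bucket 1 (collision)
774 → bucket 2 (collision)
329 → bucket 0
683 → bucket 6
378 → bucket 2 (collision)
Final buckets:
0: 329
1: 826 -> 790
2: 612 -> 126 -> 774 -> 378
3: _
4: _
5: _
6: 683
7: _
8: _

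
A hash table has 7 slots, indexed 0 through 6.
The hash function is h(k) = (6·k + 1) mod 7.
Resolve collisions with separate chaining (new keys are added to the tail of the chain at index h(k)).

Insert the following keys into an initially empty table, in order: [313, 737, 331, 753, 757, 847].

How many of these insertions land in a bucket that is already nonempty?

313 → bucket 3
737 → bucket 6
331 → bucket 6 (collision)
753 → bucket 4
757 → bucket 0
847 → bucket 1
Final buckets:
0: 757
1: 847
2: -
3: 313
4: 753
5: -
6: 737 -> 331

1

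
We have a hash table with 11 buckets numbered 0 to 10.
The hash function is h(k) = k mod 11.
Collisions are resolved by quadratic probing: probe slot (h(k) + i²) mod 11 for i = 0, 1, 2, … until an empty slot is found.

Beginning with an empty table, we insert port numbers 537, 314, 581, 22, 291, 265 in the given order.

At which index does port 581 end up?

10

537 hashes to 9; slot 9 is free => place at 9.
314 hashes to 6; slot 6 is free => place at 6.
581 hashes to 9; 9 taken => place at 10.
22 hashes to 0; slot 0 is free => place at 0.
291 hashes to 5; slot 5 is free => place at 5.
265 hashes to 1; slot 1 is free => place at 1.
Table: [22, 265, _, _, _, 291, 314, _, _, 537, 581]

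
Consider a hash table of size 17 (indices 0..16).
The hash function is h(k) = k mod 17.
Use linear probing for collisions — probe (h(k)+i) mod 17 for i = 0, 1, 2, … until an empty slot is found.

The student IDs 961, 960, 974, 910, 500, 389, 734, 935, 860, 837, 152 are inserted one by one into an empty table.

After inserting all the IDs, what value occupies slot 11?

961: h=9 => slot 9
960: h=8 => slot 8
974: h=5 => slot 5
910: h=9, probe 9,10 => slot 10
500: h=7 => slot 7
389: h=15 => slot 15
734: h=3 => slot 3
935: h=0 => slot 0
860: h=10, probe 10,11 => slot 11
837: h=4 => slot 4
152: h=16 => slot 16
Table: [935, -, -, 734, 837, 974, -, 500, 960, 961, 910, 860, -, -, -, 389, 152]

860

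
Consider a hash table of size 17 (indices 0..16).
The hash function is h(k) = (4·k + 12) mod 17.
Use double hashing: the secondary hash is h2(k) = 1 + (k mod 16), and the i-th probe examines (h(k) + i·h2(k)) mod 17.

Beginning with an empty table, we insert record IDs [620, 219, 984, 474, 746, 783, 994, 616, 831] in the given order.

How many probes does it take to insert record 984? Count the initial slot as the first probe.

2

Insert 620: h=10, slot 10 empty -> index 10.
Insert 219: h=4, slot 4 empty -> index 4.
Insert 984: h=4, h2=9, slot 4 occupied -> index 13.
Insert 474: h=4, h2=11, slot 4 occupied -> index 15.
Insert 746: h=4, h2=11, slots 4,15 occupied -> index 9.
Insert 783: h=16, slot 16 empty -> index 16.
Insert 994: h=10, h2=3, slots 10,13,16 occupied -> index 2.
Insert 616: h=11, slot 11 empty -> index 11.
Insert 831: h=4, h2=16, slot 4 occupied -> index 3.
Table: [∅, ∅, 994, 831, 219, ∅, ∅, ∅, ∅, 746, 620, 616, ∅, 984, ∅, 474, 783]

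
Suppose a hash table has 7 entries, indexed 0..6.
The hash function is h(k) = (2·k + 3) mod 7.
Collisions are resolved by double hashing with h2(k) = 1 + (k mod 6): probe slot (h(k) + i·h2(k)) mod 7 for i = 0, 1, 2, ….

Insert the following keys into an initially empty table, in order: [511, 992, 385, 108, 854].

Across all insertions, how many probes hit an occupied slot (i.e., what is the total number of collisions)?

5

Insert 511: h=3, slot 3 empty => index 3.
Insert 992: h=6, slot 6 empty => index 6.
Insert 385: h=3, h2=2, slot 3 occupied => index 5.
Insert 108: h=2, slot 2 empty => index 2.
Insert 854: h=3, h2=3, slots 3,6,2,5 occupied => index 1.
Table: [_, 854, 108, 511, _, 385, 992]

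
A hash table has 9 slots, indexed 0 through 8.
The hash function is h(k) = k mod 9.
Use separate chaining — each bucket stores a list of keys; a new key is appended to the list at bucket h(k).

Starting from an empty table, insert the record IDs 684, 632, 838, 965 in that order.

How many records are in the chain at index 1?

684 -> bucket 0
632 -> bucket 2
838 -> bucket 1
965 -> bucket 2 (collision)
Final buckets:
0: 684
1: 838
2: 632 -> 965
3: -
4: -
5: -
6: -
7: -
8: -

1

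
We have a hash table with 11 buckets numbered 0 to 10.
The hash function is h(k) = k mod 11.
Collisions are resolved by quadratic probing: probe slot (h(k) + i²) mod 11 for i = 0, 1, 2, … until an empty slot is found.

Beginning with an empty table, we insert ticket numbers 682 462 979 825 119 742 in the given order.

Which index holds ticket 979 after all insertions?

4

682 hashes to 0; slot 0 is free → place at 0.
462 hashes to 0; 0 taken → place at 1.
979 hashes to 0; 0,1 taken → place at 4.
825 hashes to 0; 0,1,4 taken → place at 9.
119 hashes to 9; 9 taken → place at 10.
742 hashes to 5; slot 5 is free → place at 5.
Table: [682, 462, —, —, 979, 742, —, —, —, 825, 119]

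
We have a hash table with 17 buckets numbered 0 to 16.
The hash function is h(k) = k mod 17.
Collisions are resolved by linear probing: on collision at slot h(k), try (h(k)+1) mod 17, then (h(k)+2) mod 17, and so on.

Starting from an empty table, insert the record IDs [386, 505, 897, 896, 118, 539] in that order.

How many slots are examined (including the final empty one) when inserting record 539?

6

Insert 386: h=12, slot 12 empty => index 12.
Insert 505: h=12, slot 12 occupied => index 13.
Insert 897: h=13, slot 13 occupied => index 14.
Insert 896: h=12, slots 12,13,14 occupied => index 15.
Insert 118: h=16, slot 16 empty => index 16.
Insert 539: h=12, slots 12,13,14,15,16 occupied => index 0.
Table: [539, _, _, _, _, _, _, _, _, _, _, _, 386, 505, 897, 896, 118]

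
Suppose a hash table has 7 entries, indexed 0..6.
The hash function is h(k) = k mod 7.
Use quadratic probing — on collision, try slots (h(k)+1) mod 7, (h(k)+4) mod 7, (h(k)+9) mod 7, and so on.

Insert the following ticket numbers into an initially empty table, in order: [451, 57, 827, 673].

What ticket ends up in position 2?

827

451: h=3 -> slot 3
57: h=1 -> slot 1
827: h=1, probe 1,2 -> slot 2
673: h=1, probe 1,2,5 -> slot 5
Table: [∅, 57, 827, 451, ∅, 673, ∅]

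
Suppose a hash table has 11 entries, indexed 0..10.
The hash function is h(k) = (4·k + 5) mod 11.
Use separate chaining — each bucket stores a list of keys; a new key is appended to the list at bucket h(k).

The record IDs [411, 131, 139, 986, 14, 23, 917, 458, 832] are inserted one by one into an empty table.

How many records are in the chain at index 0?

4

Insert 411: h=10, bucket 10 empty → new chain.
Insert 131: h=1, bucket 1 empty → new chain.
Insert 139: h=0, bucket 0 empty → new chain.
Insert 986: h=0, bucket 0 nonempty → append to chain.
Insert 14: h=6, bucket 6 empty → new chain.
Insert 23: h=9, bucket 9 empty → new chain.
Insert 917: h=10, bucket 10 nonempty → append to chain.
Insert 458: h=0, bucket 0 nonempty → append to chain.
Insert 832: h=0, bucket 0 nonempty → append to chain.
Final buckets:
0: 139 -> 986 -> 458 -> 832
1: 131
2: _
3: _
4: _
5: _
6: 14
7: _
8: _
9: 23
10: 411 -> 917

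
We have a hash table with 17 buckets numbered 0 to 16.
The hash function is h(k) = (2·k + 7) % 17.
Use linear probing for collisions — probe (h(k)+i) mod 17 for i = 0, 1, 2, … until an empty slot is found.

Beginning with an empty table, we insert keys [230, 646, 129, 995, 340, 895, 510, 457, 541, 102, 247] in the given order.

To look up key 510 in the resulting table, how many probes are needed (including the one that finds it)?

7

230 hashes to 8; slot 8 is free → place at 8.
646 hashes to 7; slot 7 is free → place at 7.
129 hashes to 10; slot 10 is free → place at 10.
995 hashes to 8; 8 taken → place at 9.
340 hashes to 7; 7,8,9,10 taken → place at 11.
895 hashes to 12; slot 12 is free → place at 12.
510 hashes to 7; 7,8,9,10,11,12 taken → place at 13.
457 hashes to 3; slot 3 is free → place at 3.
541 hashes to 1; slot 1 is free → place at 1.
102 hashes to 7; 7,8,9,10,11,12,13 taken → place at 14.
247 hashes to 8; 8,9,10,11,12,13,14 taken → place at 15.
Table: [∅, 541, ∅, 457, ∅, ∅, ∅, 646, 230, 995, 129, 340, 895, 510, 102, 247, ∅]
Lookup 510: h=7, probe 7,8,9,10,11,12,13 → found at 13.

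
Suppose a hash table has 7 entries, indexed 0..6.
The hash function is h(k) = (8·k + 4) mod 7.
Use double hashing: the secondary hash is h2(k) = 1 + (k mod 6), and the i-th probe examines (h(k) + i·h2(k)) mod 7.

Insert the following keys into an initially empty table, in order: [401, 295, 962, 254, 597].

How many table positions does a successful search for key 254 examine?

2

401 hashes to 6; slot 6 is free => place at 6.
295 hashes to 5; slot 5 is free => place at 5.
962 hashes to 0; slot 0 is free => place at 0.
254 hashes to 6, h2=3; 6 taken => place at 2.
597 hashes to 6, h2=4; 6 taken => place at 3.
Table: [962, —, 254, 597, —, 295, 401]
Lookup 254: h=6, h2=3, probe 6,2 → found at 2.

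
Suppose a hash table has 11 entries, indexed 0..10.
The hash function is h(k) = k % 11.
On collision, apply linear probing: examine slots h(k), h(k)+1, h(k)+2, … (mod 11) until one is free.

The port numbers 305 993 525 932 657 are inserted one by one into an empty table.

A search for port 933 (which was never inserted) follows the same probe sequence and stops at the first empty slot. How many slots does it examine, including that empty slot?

305 hashes to 8; slot 8 is free → place at 8.
993 hashes to 3; slot 3 is free → place at 3.
525 hashes to 8; 8 taken → place at 9.
932 hashes to 8; 8,9 taken → place at 10.
657 hashes to 8; 8,9,10 taken → place at 0.
Table: [657, —, —, 993, —, —, —, —, 305, 525, 932]
Lookup 933: h=9, probe 9,10,0,1 → slot 1 empty, not found.

4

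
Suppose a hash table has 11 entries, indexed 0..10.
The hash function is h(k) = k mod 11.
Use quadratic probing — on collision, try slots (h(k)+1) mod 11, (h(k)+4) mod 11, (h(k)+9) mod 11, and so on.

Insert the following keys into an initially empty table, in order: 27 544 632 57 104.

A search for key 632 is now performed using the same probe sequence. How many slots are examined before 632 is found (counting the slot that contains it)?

3

27: h=5 => slot 5
544: h=5, probe 5,6 => slot 6
632: h=5, probe 5,6,9 => slot 9
57: h=2 => slot 2
104: h=5, probe 5,6,9,3 => slot 3
Table: [-, -, 57, 104, -, 27, 544, -, -, 632, -]
Lookup 632: h=5, probe 5,6,9 → found at 9.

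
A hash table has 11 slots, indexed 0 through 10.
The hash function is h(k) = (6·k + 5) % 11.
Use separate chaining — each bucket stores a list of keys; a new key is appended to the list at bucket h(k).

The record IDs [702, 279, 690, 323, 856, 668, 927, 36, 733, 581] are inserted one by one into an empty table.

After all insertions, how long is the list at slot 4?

702 -> bucket 4
279 -> bucket 7
690 -> bucket 9
323 -> bucket 7 (collision)
856 -> bucket 4 (collision)
668 -> bucket 9 (collision)
927 -> bucket 1
36 -> bucket 1 (collision)
733 -> bucket 3
581 -> bucket 4 (collision)
Final buckets:
0: .
1: 927 -> 36
2: .
3: 733
4: 702 -> 856 -> 581
5: .
6: .
7: 279 -> 323
8: .
9: 690 -> 668
10: .

3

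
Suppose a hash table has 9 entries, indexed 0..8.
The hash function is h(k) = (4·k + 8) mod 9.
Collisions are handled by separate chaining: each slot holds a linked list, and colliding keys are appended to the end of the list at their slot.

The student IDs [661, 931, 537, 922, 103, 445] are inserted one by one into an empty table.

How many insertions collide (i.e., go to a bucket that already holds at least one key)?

Insert 661: h=6, bucket 6 empty -> new chain.
Insert 931: h=6, bucket 6 nonempty -> append to chain.
Insert 537: h=5, bucket 5 empty -> new chain.
Insert 922: h=6, bucket 6 nonempty -> append to chain.
Insert 103: h=6, bucket 6 nonempty -> append to chain.
Insert 445: h=6, bucket 6 nonempty -> append to chain.
Final buckets:
0: -
1: -
2: -
3: -
4: -
5: 537
6: 661 -> 931 -> 922 -> 103 -> 445
7: -
8: -

4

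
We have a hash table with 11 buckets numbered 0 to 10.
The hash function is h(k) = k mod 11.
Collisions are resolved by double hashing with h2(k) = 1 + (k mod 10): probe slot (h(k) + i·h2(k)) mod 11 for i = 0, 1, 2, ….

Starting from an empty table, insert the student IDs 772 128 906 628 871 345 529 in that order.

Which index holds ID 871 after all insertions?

6

772 hashes to 2; slot 2 is free -> place at 2.
128 hashes to 7; slot 7 is free -> place at 7.
906 hashes to 4; slot 4 is free -> place at 4.
628 hashes to 1; slot 1 is free -> place at 1.
871 hashes to 2, h2=2; 2,4 taken -> place at 6.
345 hashes to 4, h2=6; 4 taken -> place at 10.
529 hashes to 1, h2=10; 1 taken -> place at 0.
Table: [529, 628, 772, ., 906, ., 871, 128, ., ., 345]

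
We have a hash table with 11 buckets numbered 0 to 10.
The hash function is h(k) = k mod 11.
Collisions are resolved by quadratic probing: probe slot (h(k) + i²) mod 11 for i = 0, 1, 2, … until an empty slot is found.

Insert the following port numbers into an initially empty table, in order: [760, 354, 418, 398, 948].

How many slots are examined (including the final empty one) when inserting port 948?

Insert 760: h=1, slot 1 empty → index 1.
Insert 354: h=2, slot 2 empty → index 2.
Insert 418: h=0, slot 0 empty → index 0.
Insert 398: h=2, slot 2 occupied → index 3.
Insert 948: h=2, slots 2,3 occupied → index 6.
Table: [418, 760, 354, 398, _, _, 948, _, _, _, _]

3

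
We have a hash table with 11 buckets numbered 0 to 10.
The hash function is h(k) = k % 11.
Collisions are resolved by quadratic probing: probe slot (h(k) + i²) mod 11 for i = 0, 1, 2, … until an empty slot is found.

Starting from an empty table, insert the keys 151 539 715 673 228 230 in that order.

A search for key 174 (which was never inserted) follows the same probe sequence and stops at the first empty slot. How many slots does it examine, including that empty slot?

151 hashes to 8; slot 8 is free → place at 8.
539 hashes to 0; slot 0 is free → place at 0.
715 hashes to 0; 0 taken → place at 1.
673 hashes to 2; slot 2 is free → place at 2.
228 hashes to 8; 8 taken → place at 9.
230 hashes to 10; slot 10 is free → place at 10.
Table: [539, 715, 673, ., ., ., ., ., 151, 228, 230]
Lookup 174: h=9, probe 9,10,2,7 → slot 7 empty, not found.

4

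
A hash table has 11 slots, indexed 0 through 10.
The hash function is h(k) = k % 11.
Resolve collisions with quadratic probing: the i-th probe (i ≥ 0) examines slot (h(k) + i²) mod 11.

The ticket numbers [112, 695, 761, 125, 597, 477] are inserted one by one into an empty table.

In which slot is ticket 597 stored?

112: h=2 => slot 2
695: h=2, probe 2,3 => slot 3
761: h=2, probe 2,3,6 => slot 6
125: h=4 => slot 4
597: h=3, probe 3,4,7 => slot 7
477: h=4, probe 4,5 => slot 5
Table: [-, -, 112, 695, 125, 477, 761, 597, -, -, -]

7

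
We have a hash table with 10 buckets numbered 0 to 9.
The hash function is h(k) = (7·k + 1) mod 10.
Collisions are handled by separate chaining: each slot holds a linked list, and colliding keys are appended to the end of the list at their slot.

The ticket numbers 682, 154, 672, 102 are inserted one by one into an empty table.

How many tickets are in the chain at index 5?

3

682 -> bucket 5
154 -> bucket 9
672 -> bucket 5 (collision)
102 -> bucket 5 (collision)
Final buckets:
0: _
1: _
2: _
3: _
4: _
5: 682 -> 672 -> 102
6: _
7: _
8: _
9: 154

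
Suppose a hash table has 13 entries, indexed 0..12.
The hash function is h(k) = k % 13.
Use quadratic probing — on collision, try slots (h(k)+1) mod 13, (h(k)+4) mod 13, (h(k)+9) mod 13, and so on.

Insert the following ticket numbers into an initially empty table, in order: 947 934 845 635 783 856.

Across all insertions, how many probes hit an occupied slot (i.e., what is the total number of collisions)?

Insert 947: h=11, slot 11 empty → index 11.
Insert 934: h=11, slot 11 occupied → index 12.
Insert 845: h=0, slot 0 empty → index 0.
Insert 635: h=11, slots 11,12 occupied → index 2.
Insert 783: h=3, slot 3 empty → index 3.
Insert 856: h=11, slots 11,12,2 occupied → index 7.
Table: [845, —, 635, 783, —, —, —, 856, —, —, —, 947, 934]

6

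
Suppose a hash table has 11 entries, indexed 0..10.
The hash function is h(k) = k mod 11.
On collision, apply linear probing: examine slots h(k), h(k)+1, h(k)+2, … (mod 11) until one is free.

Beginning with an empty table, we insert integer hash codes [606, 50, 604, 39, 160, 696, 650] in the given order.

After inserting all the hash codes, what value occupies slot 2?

606: h=1 -> slot 1
50: h=6 -> slot 6
604: h=10 -> slot 10
39: h=6, probe 6,7 -> slot 7
160: h=6, probe 6,7,8 -> slot 8
696: h=3 -> slot 3
650: h=1, probe 1,2 -> slot 2
Table: [_, 606, 650, 696, _, _, 50, 39, 160, _, 604]

650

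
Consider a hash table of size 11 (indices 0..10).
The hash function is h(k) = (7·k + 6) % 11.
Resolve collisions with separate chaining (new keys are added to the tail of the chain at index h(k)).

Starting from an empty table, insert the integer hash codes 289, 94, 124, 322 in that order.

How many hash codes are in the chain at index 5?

3

Insert 289: h=5, bucket 5 empty → new chain.
Insert 94: h=4, bucket 4 empty → new chain.
Insert 124: h=5, bucket 5 nonempty → append to chain.
Insert 322: h=5, bucket 5 nonempty → append to chain.
Final buckets:
0: ∅
1: ∅
2: ∅
3: ∅
4: 94
5: 289 -> 124 -> 322
6: ∅
7: ∅
8: ∅
9: ∅
10: ∅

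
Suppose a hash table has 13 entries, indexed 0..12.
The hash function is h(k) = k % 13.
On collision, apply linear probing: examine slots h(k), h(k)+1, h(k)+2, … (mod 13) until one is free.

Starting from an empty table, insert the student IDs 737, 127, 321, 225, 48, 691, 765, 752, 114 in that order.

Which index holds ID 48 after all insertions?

737: h=9 => slot 9
127: h=10 => slot 10
321: h=9, probe 9,10,11 => slot 11
225: h=4 => slot 4
48: h=9, probe 9,10,11,12 => slot 12
691: h=2 => slot 2
765: h=11, probe 11,12,0 => slot 0
752: h=11, probe 11,12,0,1 => slot 1
114: h=10, probe 10,11,12,0,1,2,3 => slot 3
Table: [765, 752, 691, 114, 225, -, -, -, -, 737, 127, 321, 48]

12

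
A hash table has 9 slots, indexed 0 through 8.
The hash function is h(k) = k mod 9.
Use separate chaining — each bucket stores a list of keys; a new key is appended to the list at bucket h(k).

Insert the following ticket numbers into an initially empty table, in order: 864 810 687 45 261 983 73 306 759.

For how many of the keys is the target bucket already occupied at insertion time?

5

864 → bucket 0
810 → bucket 0 (collision)
687 → bucket 3
45 → bucket 0 (collision)
261 → bucket 0 (collision)
983 → bucket 2
73 → bucket 1
306 → bucket 0 (collision)
759 → bucket 3 (collision)
Final buckets:
0: 864 -> 810 -> 45 -> 261 -> 306
1: 73
2: 983
3: 687 -> 759
4: —
5: —
6: —
7: —
8: —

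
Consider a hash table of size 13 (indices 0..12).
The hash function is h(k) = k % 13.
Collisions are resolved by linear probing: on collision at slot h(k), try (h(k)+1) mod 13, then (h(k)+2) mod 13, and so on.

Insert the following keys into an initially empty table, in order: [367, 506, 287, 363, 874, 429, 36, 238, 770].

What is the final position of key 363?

Insert 367: h=3, slot 3 empty → index 3.
Insert 506: h=12, slot 12 empty → index 12.
Insert 287: h=1, slot 1 empty → index 1.
Insert 363: h=12, slot 12 occupied → index 0.
Insert 874: h=3, slot 3 occupied → index 4.
Insert 429: h=0, slots 0,1 occupied → index 2.
Insert 36: h=10, slot 10 empty → index 10.
Insert 238: h=4, slot 4 occupied → index 5.
Insert 770: h=3, slots 3,4,5 occupied → index 6.
Table: [363, 287, 429, 367, 874, 238, 770, —, —, —, 36, —, 506]

0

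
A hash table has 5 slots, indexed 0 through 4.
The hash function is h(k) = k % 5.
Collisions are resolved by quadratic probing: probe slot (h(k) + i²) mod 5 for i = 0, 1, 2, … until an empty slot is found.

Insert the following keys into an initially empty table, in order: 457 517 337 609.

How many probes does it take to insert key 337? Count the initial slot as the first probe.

3

457 hashes to 2; slot 2 is free => place at 2.
517 hashes to 2; 2 taken => place at 3.
337 hashes to 2; 2,3 taken => place at 1.
609 hashes to 4; slot 4 is free => place at 4.
Table: [∅, 337, 457, 517, 609]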